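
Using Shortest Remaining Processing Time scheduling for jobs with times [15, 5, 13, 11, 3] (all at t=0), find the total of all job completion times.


Since all jobs arrive at t=0, SRPT equals SPT ordering.
SPT order: [3, 5, 11, 13, 15]
Completion times:
  Job 1: p=3, C=3
  Job 2: p=5, C=8
  Job 3: p=11, C=19
  Job 4: p=13, C=32
  Job 5: p=15, C=47
Total completion time = 3 + 8 + 19 + 32 + 47 = 109

109


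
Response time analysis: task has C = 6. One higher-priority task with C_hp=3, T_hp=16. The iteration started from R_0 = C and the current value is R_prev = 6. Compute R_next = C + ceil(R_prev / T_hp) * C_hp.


R_next = C + ceil(R_prev / T_hp) * C_hp
ceil(6 / 16) = ceil(0.375) = 1
Interference = 1 * 3 = 3
R_next = 6 + 3 = 9

9


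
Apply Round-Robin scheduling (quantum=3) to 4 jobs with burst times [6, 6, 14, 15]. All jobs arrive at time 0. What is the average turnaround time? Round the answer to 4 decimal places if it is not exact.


Time quantum = 3
Execution trace:
  J1 runs 3 units, time = 3
  J2 runs 3 units, time = 6
  J3 runs 3 units, time = 9
  J4 runs 3 units, time = 12
  J1 runs 3 units, time = 15
  J2 runs 3 units, time = 18
  J3 runs 3 units, time = 21
  J4 runs 3 units, time = 24
  J3 runs 3 units, time = 27
  J4 runs 3 units, time = 30
  J3 runs 3 units, time = 33
  J4 runs 3 units, time = 36
  J3 runs 2 units, time = 38
  J4 runs 3 units, time = 41
Finish times: [15, 18, 38, 41]
Average turnaround = 112/4 = 28.0

28.0


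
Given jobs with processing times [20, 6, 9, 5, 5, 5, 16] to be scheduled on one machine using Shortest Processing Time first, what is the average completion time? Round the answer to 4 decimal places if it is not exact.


Sort jobs by processing time (SPT order): [5, 5, 5, 6, 9, 16, 20]
Compute completion times sequentially:
  Job 1: processing = 5, completes at 5
  Job 2: processing = 5, completes at 10
  Job 3: processing = 5, completes at 15
  Job 4: processing = 6, completes at 21
  Job 5: processing = 9, completes at 30
  Job 6: processing = 16, completes at 46
  Job 7: processing = 20, completes at 66
Sum of completion times = 193
Average completion time = 193/7 = 27.5714

27.5714


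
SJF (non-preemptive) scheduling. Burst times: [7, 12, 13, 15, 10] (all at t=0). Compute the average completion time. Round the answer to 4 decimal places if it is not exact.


SJF order (ascending): [7, 10, 12, 13, 15]
Completion times:
  Job 1: burst=7, C=7
  Job 2: burst=10, C=17
  Job 3: burst=12, C=29
  Job 4: burst=13, C=42
  Job 5: burst=15, C=57
Average completion = 152/5 = 30.4

30.4


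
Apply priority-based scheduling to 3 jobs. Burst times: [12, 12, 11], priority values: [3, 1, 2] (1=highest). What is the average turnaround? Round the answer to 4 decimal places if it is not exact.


Sort by priority (ascending = highest first):
Order: [(1, 12), (2, 11), (3, 12)]
Completion times:
  Priority 1, burst=12, C=12
  Priority 2, burst=11, C=23
  Priority 3, burst=12, C=35
Average turnaround = 70/3 = 23.3333

23.3333


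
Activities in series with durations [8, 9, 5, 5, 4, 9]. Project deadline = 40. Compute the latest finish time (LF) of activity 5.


LF(activity 5) = deadline - sum of successor durations
Successors: activities 6 through 6 with durations [9]
Sum of successor durations = 9
LF = 40 - 9 = 31

31


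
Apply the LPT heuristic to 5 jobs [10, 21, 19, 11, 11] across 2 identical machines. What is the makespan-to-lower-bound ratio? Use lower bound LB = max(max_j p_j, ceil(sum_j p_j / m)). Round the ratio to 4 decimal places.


LPT order: [21, 19, 11, 11, 10]
Machine loads after assignment: [32, 40]
LPT makespan = 40
Lower bound = max(max_job, ceil(total/2)) = max(21, 36) = 36
Ratio = 40 / 36 = 1.1111

1.1111


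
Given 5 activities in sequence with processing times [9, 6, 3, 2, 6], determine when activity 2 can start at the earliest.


Activity 2 starts after activities 1 through 1 complete.
Predecessor durations: [9]
ES = 9 = 9

9


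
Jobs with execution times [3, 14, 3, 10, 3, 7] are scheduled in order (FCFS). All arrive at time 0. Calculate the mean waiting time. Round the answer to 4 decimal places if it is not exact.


FCFS order (as given): [3, 14, 3, 10, 3, 7]
Waiting times:
  Job 1: wait = 0
  Job 2: wait = 3
  Job 3: wait = 17
  Job 4: wait = 20
  Job 5: wait = 30
  Job 6: wait = 33
Sum of waiting times = 103
Average waiting time = 103/6 = 17.1667

17.1667


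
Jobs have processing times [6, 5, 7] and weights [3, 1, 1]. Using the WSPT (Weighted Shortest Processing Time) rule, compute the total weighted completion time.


Compute p/w ratios and sort ascending (WSPT): [(6, 3), (5, 1), (7, 1)]
Compute weighted completion times:
  Job (p=6,w=3): C=6, w*C=3*6=18
  Job (p=5,w=1): C=11, w*C=1*11=11
  Job (p=7,w=1): C=18, w*C=1*18=18
Total weighted completion time = 47

47


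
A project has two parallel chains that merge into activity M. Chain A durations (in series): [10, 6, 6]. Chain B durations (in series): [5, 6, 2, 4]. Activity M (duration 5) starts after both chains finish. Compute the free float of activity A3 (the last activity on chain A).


ES(A3) = sum of predecessors on chain A = 16
EF(A3) = ES + duration = 16 + 6 = 22
Successor of A3 is M. ES(M) = max(sum(A), sum(B)) = max(22, 17) = 22
Free float = ES(successor) - EF(current) = 22 - 22 = 0

0


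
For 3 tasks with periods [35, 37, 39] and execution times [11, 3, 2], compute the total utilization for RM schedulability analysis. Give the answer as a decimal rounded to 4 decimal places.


Compute individual utilizations (exact fractions):
  Task 1: C/T = 11/35 (approx. 0.3143)
  Task 2: C/T = 3/37 (approx. 0.0811)
  Task 3: C/T = 2/39 (approx. 0.0513)
Total utilization U = 11/35 + 3/37 + 2/39 = 22558/50505
Rounded to 4 decimal places: U = 0.4466
RM (Liu & Layland) bound for 3 tasks = 0.779763; compare with U = 22558/50505 (approx. 0.446649)
U <= bound, so schedulable by RM sufficient condition.

0.4466


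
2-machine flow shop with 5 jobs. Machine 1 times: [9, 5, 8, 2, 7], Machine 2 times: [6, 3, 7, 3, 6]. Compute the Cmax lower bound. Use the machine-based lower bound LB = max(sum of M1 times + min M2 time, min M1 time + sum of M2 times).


LB1 = sum(M1 times) + min(M2 times) = 31 + 3 = 34
LB2 = min(M1 times) + sum(M2 times) = 2 + 25 = 27
Lower bound = max(LB1, LB2) = max(34, 27) = 34

34


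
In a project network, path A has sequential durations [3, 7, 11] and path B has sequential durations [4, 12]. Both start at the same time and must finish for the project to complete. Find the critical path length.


Path A total = 3 + 7 + 11 = 21
Path B total = 4 + 12 = 16
Critical path = longest path = max(21, 16) = 21

21


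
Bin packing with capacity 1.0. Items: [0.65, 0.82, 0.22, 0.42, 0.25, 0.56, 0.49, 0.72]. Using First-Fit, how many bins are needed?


Place items sequentially using First-Fit:
  Item 0.65 -> new Bin 1
  Item 0.82 -> new Bin 2
  Item 0.22 -> Bin 1 (now 0.87)
  Item 0.42 -> new Bin 3
  Item 0.25 -> Bin 3 (now 0.67)
  Item 0.56 -> new Bin 4
  Item 0.49 -> new Bin 5
  Item 0.72 -> new Bin 6
Total bins used = 6

6


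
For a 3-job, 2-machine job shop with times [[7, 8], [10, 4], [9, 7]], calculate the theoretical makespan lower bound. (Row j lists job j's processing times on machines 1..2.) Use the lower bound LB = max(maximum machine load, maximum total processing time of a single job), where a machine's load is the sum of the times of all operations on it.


Machine loads:
  Machine 1: 7 + 10 + 9 = 26
  Machine 2: 8 + 4 + 7 = 19
Max machine load = 26
Job totals:
  Job 1: 15
  Job 2: 14
  Job 3: 16
Max job total = 16
Lower bound = max(26, 16) = 26

26


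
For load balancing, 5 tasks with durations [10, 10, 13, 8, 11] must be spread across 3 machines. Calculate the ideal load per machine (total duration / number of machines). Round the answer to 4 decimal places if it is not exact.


Total processing time = 10 + 10 + 13 + 8 + 11 = 52
Number of machines = 3
Ideal balanced load = 52 / 3 = 17.3333

17.3333


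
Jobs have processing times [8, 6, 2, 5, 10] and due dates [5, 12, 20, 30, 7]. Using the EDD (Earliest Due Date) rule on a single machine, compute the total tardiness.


Sort by due date (EDD order): [(8, 5), (10, 7), (6, 12), (2, 20), (5, 30)]
Compute completion times and tardiness:
  Job 1: p=8, d=5, C=8, tardiness=max(0,8-5)=3
  Job 2: p=10, d=7, C=18, tardiness=max(0,18-7)=11
  Job 3: p=6, d=12, C=24, tardiness=max(0,24-12)=12
  Job 4: p=2, d=20, C=26, tardiness=max(0,26-20)=6
  Job 5: p=5, d=30, C=31, tardiness=max(0,31-30)=1
Total tardiness = 33

33


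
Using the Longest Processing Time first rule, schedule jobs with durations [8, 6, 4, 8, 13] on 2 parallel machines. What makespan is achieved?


Sort jobs in decreasing order (LPT): [13, 8, 8, 6, 4]
Assign each job to the least loaded machine:
  Machine 1: jobs [13, 6], load = 19
  Machine 2: jobs [8, 8, 4], load = 20
Makespan = max load = 20

20


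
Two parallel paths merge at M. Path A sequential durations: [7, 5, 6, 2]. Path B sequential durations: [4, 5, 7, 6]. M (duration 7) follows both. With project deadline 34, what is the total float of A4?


Forward pass: ES(A4) = sum of predecessors on chain A = 18
EF = ES + duration = 18 + 2 = 20
Backward pass: LF(M) = deadline = 34; LS(M) = 34 - 7 = 27
LF(A4) = LS(M) - sum(successors on chain A) = 27 - 0 = 27
LS = LF - duration = 27 - 2 = 25
Total float = LS - ES = 25 - 18 = 7

7


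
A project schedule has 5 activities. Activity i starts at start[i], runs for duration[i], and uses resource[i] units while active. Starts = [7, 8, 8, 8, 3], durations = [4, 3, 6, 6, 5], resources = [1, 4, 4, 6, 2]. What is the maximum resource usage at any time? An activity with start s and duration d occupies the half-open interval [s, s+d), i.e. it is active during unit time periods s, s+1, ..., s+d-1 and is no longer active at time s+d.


Each activity i is active on [start_i, start_i + duration_i).
Compute total resource usage per time slot:
  t=0: active resources = [], total = 0
  t=1: active resources = [], total = 0
  t=2: active resources = [], total = 0
  t=3: active resources = [2], total = 2
  t=4: active resources = [2], total = 2
  t=5: active resources = [2], total = 2
  t=6: active resources = [2], total = 2
  t=7: active resources = [1, 2], total = 3
  t=8: active resources = [1, 4, 4, 6], total = 15
  t=9: active resources = [1, 4, 4, 6], total = 15
  t=10: active resources = [1, 4, 4, 6], total = 15
  t=11: active resources = [4, 6], total = 10
  t=12: active resources = [4, 6], total = 10
  t=13: active resources = [4, 6], total = 10
Peak resource demand = 15

15


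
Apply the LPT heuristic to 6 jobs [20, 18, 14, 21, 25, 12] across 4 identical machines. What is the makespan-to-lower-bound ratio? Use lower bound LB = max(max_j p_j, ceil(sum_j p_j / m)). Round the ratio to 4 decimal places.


LPT order: [25, 21, 20, 18, 14, 12]
Machine loads after assignment: [25, 21, 32, 32]
LPT makespan = 32
Lower bound = max(max_job, ceil(total/4)) = max(25, 28) = 28
Ratio = 32 / 28 = 1.1429

1.1429


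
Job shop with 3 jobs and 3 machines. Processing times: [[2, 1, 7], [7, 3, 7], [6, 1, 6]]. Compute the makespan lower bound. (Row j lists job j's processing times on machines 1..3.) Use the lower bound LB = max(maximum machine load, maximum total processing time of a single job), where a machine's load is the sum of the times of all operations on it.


Machine loads:
  Machine 1: 2 + 7 + 6 = 15
  Machine 2: 1 + 3 + 1 = 5
  Machine 3: 7 + 7 + 6 = 20
Max machine load = 20
Job totals:
  Job 1: 10
  Job 2: 17
  Job 3: 13
Max job total = 17
Lower bound = max(20, 17) = 20

20


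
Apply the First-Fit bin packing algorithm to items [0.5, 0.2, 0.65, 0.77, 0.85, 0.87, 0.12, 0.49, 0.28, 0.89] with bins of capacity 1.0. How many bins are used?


Place items sequentially using First-Fit:
  Item 0.5 -> new Bin 1
  Item 0.2 -> Bin 1 (now 0.7)
  Item 0.65 -> new Bin 2
  Item 0.77 -> new Bin 3
  Item 0.85 -> new Bin 4
  Item 0.87 -> new Bin 5
  Item 0.12 -> Bin 1 (now 0.82)
  Item 0.49 -> new Bin 6
  Item 0.28 -> Bin 2 (now 0.93)
  Item 0.89 -> new Bin 7
Total bins used = 7

7


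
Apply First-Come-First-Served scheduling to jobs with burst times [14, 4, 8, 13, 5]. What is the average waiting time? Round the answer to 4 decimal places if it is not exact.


FCFS order (as given): [14, 4, 8, 13, 5]
Waiting times:
  Job 1: wait = 0
  Job 2: wait = 14
  Job 3: wait = 18
  Job 4: wait = 26
  Job 5: wait = 39
Sum of waiting times = 97
Average waiting time = 97/5 = 19.4

19.4


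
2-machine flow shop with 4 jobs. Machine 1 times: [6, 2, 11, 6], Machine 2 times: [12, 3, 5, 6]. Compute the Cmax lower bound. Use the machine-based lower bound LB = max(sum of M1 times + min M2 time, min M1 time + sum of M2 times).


LB1 = sum(M1 times) + min(M2 times) = 25 + 3 = 28
LB2 = min(M1 times) + sum(M2 times) = 2 + 26 = 28
Lower bound = max(LB1, LB2) = max(28, 28) = 28

28


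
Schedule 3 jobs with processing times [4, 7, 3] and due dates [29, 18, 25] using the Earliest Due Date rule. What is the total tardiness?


Sort by due date (EDD order): [(7, 18), (3, 25), (4, 29)]
Compute completion times and tardiness:
  Job 1: p=7, d=18, C=7, tardiness=max(0,7-18)=0
  Job 2: p=3, d=25, C=10, tardiness=max(0,10-25)=0
  Job 3: p=4, d=29, C=14, tardiness=max(0,14-29)=0
Total tardiness = 0

0


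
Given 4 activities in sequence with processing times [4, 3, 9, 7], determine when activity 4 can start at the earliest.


Activity 4 starts after activities 1 through 3 complete.
Predecessor durations: [4, 3, 9]
ES = 4 + 3 + 9 = 16

16


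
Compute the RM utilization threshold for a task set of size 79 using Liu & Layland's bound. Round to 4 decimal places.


Compute 2^(1/79) = 1.0088126194
Subtract 1: 1.0088126194 - 1 = 0.0088126194
Multiply by n: 79 * 0.0088126194 = 0.6961969326
Round to 4 dp: 0.6962

0.6962


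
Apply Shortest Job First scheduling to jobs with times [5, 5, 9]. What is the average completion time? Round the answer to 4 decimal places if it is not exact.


SJF order (ascending): [5, 5, 9]
Completion times:
  Job 1: burst=5, C=5
  Job 2: burst=5, C=10
  Job 3: burst=9, C=19
Average completion = 34/3 = 11.3333

11.3333


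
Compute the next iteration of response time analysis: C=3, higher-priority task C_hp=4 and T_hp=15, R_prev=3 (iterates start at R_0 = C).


R_next = C + ceil(R_prev / T_hp) * C_hp
ceil(3 / 15) = ceil(0.2) = 1
Interference = 1 * 4 = 4
R_next = 3 + 4 = 7

7


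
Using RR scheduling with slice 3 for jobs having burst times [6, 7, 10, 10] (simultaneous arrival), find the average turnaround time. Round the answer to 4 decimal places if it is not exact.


Time quantum = 3
Execution trace:
  J1 runs 3 units, time = 3
  J2 runs 3 units, time = 6
  J3 runs 3 units, time = 9
  J4 runs 3 units, time = 12
  J1 runs 3 units, time = 15
  J2 runs 3 units, time = 18
  J3 runs 3 units, time = 21
  J4 runs 3 units, time = 24
  J2 runs 1 units, time = 25
  J3 runs 3 units, time = 28
  J4 runs 3 units, time = 31
  J3 runs 1 units, time = 32
  J4 runs 1 units, time = 33
Finish times: [15, 25, 32, 33]
Average turnaround = 105/4 = 26.25

26.25


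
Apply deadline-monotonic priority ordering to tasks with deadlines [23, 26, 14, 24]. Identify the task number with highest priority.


Sort tasks by relative deadline (ascending):
  Task 3: deadline = 14
  Task 1: deadline = 23
  Task 4: deadline = 24
  Task 2: deadline = 26
Priority order (highest first): [3, 1, 4, 2]
Highest priority task = 3

3


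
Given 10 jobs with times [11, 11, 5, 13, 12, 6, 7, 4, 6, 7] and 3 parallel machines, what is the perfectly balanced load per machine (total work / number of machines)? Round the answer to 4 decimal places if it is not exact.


Total processing time = 11 + 11 + 5 + 13 + 12 + 6 + 7 + 4 + 6 + 7 = 82
Number of machines = 3
Ideal balanced load = 82 / 3 = 27.3333

27.3333


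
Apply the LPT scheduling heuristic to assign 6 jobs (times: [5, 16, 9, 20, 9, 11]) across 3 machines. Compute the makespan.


Sort jobs in decreasing order (LPT): [20, 16, 11, 9, 9, 5]
Assign each job to the least loaded machine:
  Machine 1: jobs [20, 5], load = 25
  Machine 2: jobs [16, 9], load = 25
  Machine 3: jobs [11, 9], load = 20
Makespan = max load = 25

25


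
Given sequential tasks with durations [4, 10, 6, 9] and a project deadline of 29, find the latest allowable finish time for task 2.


LF(activity 2) = deadline - sum of successor durations
Successors: activities 3 through 4 with durations [6, 9]
Sum of successor durations = 15
LF = 29 - 15 = 14

14


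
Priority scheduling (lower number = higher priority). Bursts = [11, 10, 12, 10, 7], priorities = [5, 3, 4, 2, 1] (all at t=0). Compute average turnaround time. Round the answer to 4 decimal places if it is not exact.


Sort by priority (ascending = highest first):
Order: [(1, 7), (2, 10), (3, 10), (4, 12), (5, 11)]
Completion times:
  Priority 1, burst=7, C=7
  Priority 2, burst=10, C=17
  Priority 3, burst=10, C=27
  Priority 4, burst=12, C=39
  Priority 5, burst=11, C=50
Average turnaround = 140/5 = 28.0

28.0


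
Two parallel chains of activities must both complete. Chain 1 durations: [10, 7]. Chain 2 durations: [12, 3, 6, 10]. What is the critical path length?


Path A total = 10 + 7 = 17
Path B total = 12 + 3 + 6 + 10 = 31
Critical path = longest path = max(17, 31) = 31

31


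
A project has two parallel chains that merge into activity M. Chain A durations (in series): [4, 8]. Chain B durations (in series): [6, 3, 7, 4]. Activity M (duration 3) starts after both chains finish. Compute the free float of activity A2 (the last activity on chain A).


ES(A2) = sum of predecessors on chain A = 4
EF(A2) = ES + duration = 4 + 8 = 12
Successor of A2 is M. ES(M) = max(sum(A), sum(B)) = max(12, 20) = 20
Free float = ES(successor) - EF(current) = 20 - 12 = 8

8


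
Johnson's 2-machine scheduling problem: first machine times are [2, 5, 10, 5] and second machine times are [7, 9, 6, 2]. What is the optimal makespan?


Apply Johnson's rule:
  Group 1 (a <= b): [(1, 2, 7), (2, 5, 9)]
  Group 2 (a > b): [(3, 10, 6), (4, 5, 2)]
Optimal job order: [1, 2, 3, 4]
Schedule:
  Job 1: M1 done at 2, M2 done at 9
  Job 2: M1 done at 7, M2 done at 18
  Job 3: M1 done at 17, M2 done at 24
  Job 4: M1 done at 22, M2 done at 26
Makespan = 26

26


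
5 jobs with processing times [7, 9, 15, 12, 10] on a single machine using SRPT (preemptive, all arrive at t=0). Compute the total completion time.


Since all jobs arrive at t=0, SRPT equals SPT ordering.
SPT order: [7, 9, 10, 12, 15]
Completion times:
  Job 1: p=7, C=7
  Job 2: p=9, C=16
  Job 3: p=10, C=26
  Job 4: p=12, C=38
  Job 5: p=15, C=53
Total completion time = 7 + 16 + 26 + 38 + 53 = 140

140


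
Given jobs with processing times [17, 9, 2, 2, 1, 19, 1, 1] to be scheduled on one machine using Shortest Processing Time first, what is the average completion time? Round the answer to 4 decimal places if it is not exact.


Sort jobs by processing time (SPT order): [1, 1, 1, 2, 2, 9, 17, 19]
Compute completion times sequentially:
  Job 1: processing = 1, completes at 1
  Job 2: processing = 1, completes at 2
  Job 3: processing = 1, completes at 3
  Job 4: processing = 2, completes at 5
  Job 5: processing = 2, completes at 7
  Job 6: processing = 9, completes at 16
  Job 7: processing = 17, completes at 33
  Job 8: processing = 19, completes at 52
Sum of completion times = 119
Average completion time = 119/8 = 14.875

14.875


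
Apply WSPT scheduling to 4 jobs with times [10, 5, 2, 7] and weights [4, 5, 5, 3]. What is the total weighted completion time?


Compute p/w ratios and sort ascending (WSPT): [(2, 5), (5, 5), (7, 3), (10, 4)]
Compute weighted completion times:
  Job (p=2,w=5): C=2, w*C=5*2=10
  Job (p=5,w=5): C=7, w*C=5*7=35
  Job (p=7,w=3): C=14, w*C=3*14=42
  Job (p=10,w=4): C=24, w*C=4*24=96
Total weighted completion time = 183

183


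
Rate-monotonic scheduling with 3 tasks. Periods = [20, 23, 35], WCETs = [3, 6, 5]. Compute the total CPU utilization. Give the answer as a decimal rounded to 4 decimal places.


Compute individual utilizations (exact fractions):
  Task 1: C/T = 3/20 (approx. 0.15)
  Task 2: C/T = 6/23 (approx. 0.2609)
  Task 3: C/T = 5/35 = 1/7 (approx. 0.1429)
Total utilization U = 3/20 + 6/23 + 1/7 = 1783/3220
Rounded to 4 decimal places: U = 0.5537
RM (Liu & Layland) bound for 3 tasks = 0.779763; compare with U = 1783/3220 (approx. 0.553727)
U <= bound, so schedulable by RM sufficient condition.

0.5537


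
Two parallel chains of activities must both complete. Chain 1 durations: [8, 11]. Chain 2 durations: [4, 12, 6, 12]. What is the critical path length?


Path A total = 8 + 11 = 19
Path B total = 4 + 12 + 6 + 12 = 34
Critical path = longest path = max(19, 34) = 34

34


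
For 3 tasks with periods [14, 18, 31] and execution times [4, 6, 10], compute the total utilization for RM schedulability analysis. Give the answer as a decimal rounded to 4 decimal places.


Compute individual utilizations (exact fractions):
  Task 1: C/T = 4/14 = 2/7 (approx. 0.2857)
  Task 2: C/T = 6/18 = 1/3 (approx. 0.3333)
  Task 3: C/T = 10/31 (approx. 0.3226)
Total utilization U = 2/7 + 1/3 + 10/31 = 613/651
Rounded to 4 decimal places: U = 0.9416
RM (Liu & Layland) bound for 3 tasks = 0.779763; compare with U = 613/651 (approx. 0.941628)
bound < U <= 1, so the RM sufficient condition is not met (inconclusive; an exact test such as response-time analysis is needed).

0.9416


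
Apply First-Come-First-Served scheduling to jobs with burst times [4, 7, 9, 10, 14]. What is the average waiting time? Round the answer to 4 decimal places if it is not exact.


FCFS order (as given): [4, 7, 9, 10, 14]
Waiting times:
  Job 1: wait = 0
  Job 2: wait = 4
  Job 3: wait = 11
  Job 4: wait = 20
  Job 5: wait = 30
Sum of waiting times = 65
Average waiting time = 65/5 = 13.0

13.0


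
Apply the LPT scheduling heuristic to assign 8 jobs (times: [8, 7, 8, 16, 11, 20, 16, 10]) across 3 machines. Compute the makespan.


Sort jobs in decreasing order (LPT): [20, 16, 16, 11, 10, 8, 8, 7]
Assign each job to the least loaded machine:
  Machine 1: jobs [20, 8], load = 28
  Machine 2: jobs [16, 11, 7], load = 34
  Machine 3: jobs [16, 10, 8], load = 34
Makespan = max load = 34

34


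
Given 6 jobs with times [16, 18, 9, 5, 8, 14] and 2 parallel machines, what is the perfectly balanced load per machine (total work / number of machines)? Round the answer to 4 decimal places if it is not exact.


Total processing time = 16 + 18 + 9 + 5 + 8 + 14 = 70
Number of machines = 2
Ideal balanced load = 70 / 2 = 35.0

35.0


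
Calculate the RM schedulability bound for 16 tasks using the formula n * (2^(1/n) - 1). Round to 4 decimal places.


Compute 2^(1/16) = 1.0442737824
Subtract 1: 1.0442737824 - 1 = 0.0442737824
Multiply by n: 16 * 0.0442737824 = 0.7083805184
Round to 4 dp: 0.7084

0.7084


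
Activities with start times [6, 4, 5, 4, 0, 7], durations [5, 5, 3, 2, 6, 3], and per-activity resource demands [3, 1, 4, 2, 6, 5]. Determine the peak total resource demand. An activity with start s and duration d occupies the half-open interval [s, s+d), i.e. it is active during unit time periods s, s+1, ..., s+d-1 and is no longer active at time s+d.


Each activity i is active on [start_i, start_i + duration_i).
Compute total resource usage per time slot:
  t=0: active resources = [6], total = 6
  t=1: active resources = [6], total = 6
  t=2: active resources = [6], total = 6
  t=3: active resources = [6], total = 6
  t=4: active resources = [1, 2, 6], total = 9
  t=5: active resources = [1, 4, 2, 6], total = 13
  t=6: active resources = [3, 1, 4], total = 8
  t=7: active resources = [3, 1, 4, 5], total = 13
  t=8: active resources = [3, 1, 5], total = 9
  t=9: active resources = [3, 5], total = 8
  t=10: active resources = [3], total = 3
Peak resource demand = 13

13


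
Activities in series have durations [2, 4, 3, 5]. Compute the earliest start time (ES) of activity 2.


Activity 2 starts after activities 1 through 1 complete.
Predecessor durations: [2]
ES = 2 = 2

2


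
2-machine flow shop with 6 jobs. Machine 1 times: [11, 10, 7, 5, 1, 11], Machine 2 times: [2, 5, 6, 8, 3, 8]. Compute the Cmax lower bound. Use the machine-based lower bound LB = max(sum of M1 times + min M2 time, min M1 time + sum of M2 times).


LB1 = sum(M1 times) + min(M2 times) = 45 + 2 = 47
LB2 = min(M1 times) + sum(M2 times) = 1 + 32 = 33
Lower bound = max(LB1, LB2) = max(47, 33) = 47

47


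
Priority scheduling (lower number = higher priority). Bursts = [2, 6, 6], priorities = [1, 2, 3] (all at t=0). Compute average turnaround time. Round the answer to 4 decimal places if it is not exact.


Sort by priority (ascending = highest first):
Order: [(1, 2), (2, 6), (3, 6)]
Completion times:
  Priority 1, burst=2, C=2
  Priority 2, burst=6, C=8
  Priority 3, burst=6, C=14
Average turnaround = 24/3 = 8.0

8.0


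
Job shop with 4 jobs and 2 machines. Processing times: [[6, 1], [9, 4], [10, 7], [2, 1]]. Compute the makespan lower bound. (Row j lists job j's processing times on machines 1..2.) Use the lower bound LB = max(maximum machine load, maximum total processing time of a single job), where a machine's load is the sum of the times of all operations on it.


Machine loads:
  Machine 1: 6 + 9 + 10 + 2 = 27
  Machine 2: 1 + 4 + 7 + 1 = 13
Max machine load = 27
Job totals:
  Job 1: 7
  Job 2: 13
  Job 3: 17
  Job 4: 3
Max job total = 17
Lower bound = max(27, 17) = 27

27


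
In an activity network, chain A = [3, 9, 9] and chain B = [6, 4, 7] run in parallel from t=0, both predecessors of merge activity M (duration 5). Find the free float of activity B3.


ES(B3) = sum of predecessors on chain B = 10
EF(B3) = ES + duration = 10 + 7 = 17
Successor of B3 is M. ES(M) = max(sum(A), sum(B)) = max(21, 17) = 21
Free float = ES(successor) - EF(current) = 21 - 17 = 4

4


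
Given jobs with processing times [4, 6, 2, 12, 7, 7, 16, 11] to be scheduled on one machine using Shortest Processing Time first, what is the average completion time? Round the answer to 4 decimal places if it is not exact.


Sort jobs by processing time (SPT order): [2, 4, 6, 7, 7, 11, 12, 16]
Compute completion times sequentially:
  Job 1: processing = 2, completes at 2
  Job 2: processing = 4, completes at 6
  Job 3: processing = 6, completes at 12
  Job 4: processing = 7, completes at 19
  Job 5: processing = 7, completes at 26
  Job 6: processing = 11, completes at 37
  Job 7: processing = 12, completes at 49
  Job 8: processing = 16, completes at 65
Sum of completion times = 216
Average completion time = 216/8 = 27.0

27.0


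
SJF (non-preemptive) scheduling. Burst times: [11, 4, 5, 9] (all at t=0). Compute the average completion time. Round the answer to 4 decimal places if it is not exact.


SJF order (ascending): [4, 5, 9, 11]
Completion times:
  Job 1: burst=4, C=4
  Job 2: burst=5, C=9
  Job 3: burst=9, C=18
  Job 4: burst=11, C=29
Average completion = 60/4 = 15.0

15.0


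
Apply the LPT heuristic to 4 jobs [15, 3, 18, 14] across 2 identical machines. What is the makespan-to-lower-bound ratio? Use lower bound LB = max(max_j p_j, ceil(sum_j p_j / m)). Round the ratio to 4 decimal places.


LPT order: [18, 15, 14, 3]
Machine loads after assignment: [21, 29]
LPT makespan = 29
Lower bound = max(max_job, ceil(total/2)) = max(18, 25) = 25
Ratio = 29 / 25 = 1.16

1.16


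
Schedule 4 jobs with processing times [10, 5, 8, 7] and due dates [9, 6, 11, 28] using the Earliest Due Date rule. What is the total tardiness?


Sort by due date (EDD order): [(5, 6), (10, 9), (8, 11), (7, 28)]
Compute completion times and tardiness:
  Job 1: p=5, d=6, C=5, tardiness=max(0,5-6)=0
  Job 2: p=10, d=9, C=15, tardiness=max(0,15-9)=6
  Job 3: p=8, d=11, C=23, tardiness=max(0,23-11)=12
  Job 4: p=7, d=28, C=30, tardiness=max(0,30-28)=2
Total tardiness = 20

20


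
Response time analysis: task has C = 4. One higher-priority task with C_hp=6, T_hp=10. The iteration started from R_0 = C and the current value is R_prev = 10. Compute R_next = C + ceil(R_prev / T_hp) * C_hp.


R_next = C + ceil(R_prev / T_hp) * C_hp
ceil(10 / 10) = ceil(1.0) = 1
Interference = 1 * 6 = 6
R_next = 4 + 6 = 10
R_next = R_prev, so the iteration has converged (response time = 10).

10


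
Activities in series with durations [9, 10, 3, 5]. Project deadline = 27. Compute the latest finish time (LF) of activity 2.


LF(activity 2) = deadline - sum of successor durations
Successors: activities 3 through 4 with durations [3, 5]
Sum of successor durations = 8
LF = 27 - 8 = 19

19


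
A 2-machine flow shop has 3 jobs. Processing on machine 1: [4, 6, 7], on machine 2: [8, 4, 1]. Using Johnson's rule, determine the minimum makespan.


Apply Johnson's rule:
  Group 1 (a <= b): [(1, 4, 8)]
  Group 2 (a > b): [(2, 6, 4), (3, 7, 1)]
Optimal job order: [1, 2, 3]
Schedule:
  Job 1: M1 done at 4, M2 done at 12
  Job 2: M1 done at 10, M2 done at 16
  Job 3: M1 done at 17, M2 done at 18
Makespan = 18

18


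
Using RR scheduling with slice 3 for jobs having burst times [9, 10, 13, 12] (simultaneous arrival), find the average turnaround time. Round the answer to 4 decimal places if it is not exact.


Time quantum = 3
Execution trace:
  J1 runs 3 units, time = 3
  J2 runs 3 units, time = 6
  J3 runs 3 units, time = 9
  J4 runs 3 units, time = 12
  J1 runs 3 units, time = 15
  J2 runs 3 units, time = 18
  J3 runs 3 units, time = 21
  J4 runs 3 units, time = 24
  J1 runs 3 units, time = 27
  J2 runs 3 units, time = 30
  J3 runs 3 units, time = 33
  J4 runs 3 units, time = 36
  J2 runs 1 units, time = 37
  J3 runs 3 units, time = 40
  J4 runs 3 units, time = 43
  J3 runs 1 units, time = 44
Finish times: [27, 37, 44, 43]
Average turnaround = 151/4 = 37.75

37.75


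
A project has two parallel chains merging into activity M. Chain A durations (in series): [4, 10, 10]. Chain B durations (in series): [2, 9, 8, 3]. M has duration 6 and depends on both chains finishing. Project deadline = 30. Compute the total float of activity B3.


Forward pass: ES(B3) = sum of predecessors on chain B = 11
EF = ES + duration = 11 + 8 = 19
Backward pass: LF(M) = deadline = 30; LS(M) = 30 - 6 = 24
LF(B3) = LS(M) - sum(successors on chain B) = 24 - 3 = 21
LS = LF - duration = 21 - 8 = 13
Total float = LS - ES = 13 - 11 = 2

2


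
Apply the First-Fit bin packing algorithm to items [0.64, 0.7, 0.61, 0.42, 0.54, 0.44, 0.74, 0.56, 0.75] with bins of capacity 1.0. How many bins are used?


Place items sequentially using First-Fit:
  Item 0.64 -> new Bin 1
  Item 0.7 -> new Bin 2
  Item 0.61 -> new Bin 3
  Item 0.42 -> new Bin 4
  Item 0.54 -> Bin 4 (now 0.96)
  Item 0.44 -> new Bin 5
  Item 0.74 -> new Bin 6
  Item 0.56 -> Bin 5 (now 1.0)
  Item 0.75 -> new Bin 7
Total bins used = 7

7


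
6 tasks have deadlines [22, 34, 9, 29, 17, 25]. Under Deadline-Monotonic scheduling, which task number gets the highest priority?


Sort tasks by relative deadline (ascending):
  Task 3: deadline = 9
  Task 5: deadline = 17
  Task 1: deadline = 22
  Task 6: deadline = 25
  Task 4: deadline = 29
  Task 2: deadline = 34
Priority order (highest first): [3, 5, 1, 6, 4, 2]
Highest priority task = 3

3


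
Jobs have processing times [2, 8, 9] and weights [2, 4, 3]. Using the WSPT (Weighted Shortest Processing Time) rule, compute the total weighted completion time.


Compute p/w ratios and sort ascending (WSPT): [(2, 2), (8, 4), (9, 3)]
Compute weighted completion times:
  Job (p=2,w=2): C=2, w*C=2*2=4
  Job (p=8,w=4): C=10, w*C=4*10=40
  Job (p=9,w=3): C=19, w*C=3*19=57
Total weighted completion time = 101

101


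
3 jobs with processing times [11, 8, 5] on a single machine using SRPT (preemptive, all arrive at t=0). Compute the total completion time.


Since all jobs arrive at t=0, SRPT equals SPT ordering.
SPT order: [5, 8, 11]
Completion times:
  Job 1: p=5, C=5
  Job 2: p=8, C=13
  Job 3: p=11, C=24
Total completion time = 5 + 13 + 24 = 42

42


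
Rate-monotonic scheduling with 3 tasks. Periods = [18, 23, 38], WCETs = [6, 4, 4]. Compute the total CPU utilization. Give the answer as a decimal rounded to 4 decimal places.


Compute individual utilizations (exact fractions):
  Task 1: C/T = 6/18 = 1/3 (approx. 0.3333)
  Task 2: C/T = 4/23 (approx. 0.1739)
  Task 3: C/T = 4/38 = 2/19 (approx. 0.1053)
Total utilization U = 1/3 + 4/23 + 2/19 = 803/1311
Rounded to 4 decimal places: U = 0.6125
RM (Liu & Layland) bound for 3 tasks = 0.779763; compare with U = 803/1311 (approx. 0.612510)
U <= bound, so schedulable by RM sufficient condition.

0.6125


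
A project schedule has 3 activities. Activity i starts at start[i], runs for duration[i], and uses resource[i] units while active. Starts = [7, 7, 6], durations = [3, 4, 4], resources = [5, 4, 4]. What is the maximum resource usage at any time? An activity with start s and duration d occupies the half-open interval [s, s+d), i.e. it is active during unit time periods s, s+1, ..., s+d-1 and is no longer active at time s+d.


Each activity i is active on [start_i, start_i + duration_i).
Compute total resource usage per time slot:
  t=0: active resources = [], total = 0
  t=1: active resources = [], total = 0
  t=2: active resources = [], total = 0
  t=3: active resources = [], total = 0
  t=4: active resources = [], total = 0
  t=5: active resources = [], total = 0
  t=6: active resources = [4], total = 4
  t=7: active resources = [5, 4, 4], total = 13
  t=8: active resources = [5, 4, 4], total = 13
  t=9: active resources = [5, 4, 4], total = 13
  t=10: active resources = [4], total = 4
Peak resource demand = 13

13


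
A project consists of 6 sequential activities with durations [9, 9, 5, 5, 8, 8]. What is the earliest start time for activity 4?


Activity 4 starts after activities 1 through 3 complete.
Predecessor durations: [9, 9, 5]
ES = 9 + 9 + 5 = 23

23


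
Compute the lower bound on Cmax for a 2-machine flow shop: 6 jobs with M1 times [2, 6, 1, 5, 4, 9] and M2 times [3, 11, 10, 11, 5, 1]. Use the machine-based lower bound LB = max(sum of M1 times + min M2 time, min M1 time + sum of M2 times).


LB1 = sum(M1 times) + min(M2 times) = 27 + 1 = 28
LB2 = min(M1 times) + sum(M2 times) = 1 + 41 = 42
Lower bound = max(LB1, LB2) = max(28, 42) = 42

42


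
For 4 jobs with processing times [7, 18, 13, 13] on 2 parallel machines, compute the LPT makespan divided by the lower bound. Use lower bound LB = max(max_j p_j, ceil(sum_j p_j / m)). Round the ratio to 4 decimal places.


LPT order: [18, 13, 13, 7]
Machine loads after assignment: [25, 26]
LPT makespan = 26
Lower bound = max(max_job, ceil(total/2)) = max(18, 26) = 26
Ratio = 26 / 26 = 1.0

1.0


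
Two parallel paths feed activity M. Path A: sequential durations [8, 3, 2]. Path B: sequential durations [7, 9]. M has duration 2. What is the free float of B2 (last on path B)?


ES(B2) = sum of predecessors on chain B = 7
EF(B2) = ES + duration = 7 + 9 = 16
Successor of B2 is M. ES(M) = max(sum(A), sum(B)) = max(13, 16) = 16
Free float = ES(successor) - EF(current) = 16 - 16 = 0

0


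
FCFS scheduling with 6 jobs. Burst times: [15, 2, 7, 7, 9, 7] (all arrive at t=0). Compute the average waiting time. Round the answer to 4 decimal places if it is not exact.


FCFS order (as given): [15, 2, 7, 7, 9, 7]
Waiting times:
  Job 1: wait = 0
  Job 2: wait = 15
  Job 3: wait = 17
  Job 4: wait = 24
  Job 5: wait = 31
  Job 6: wait = 40
Sum of waiting times = 127
Average waiting time = 127/6 = 21.1667

21.1667


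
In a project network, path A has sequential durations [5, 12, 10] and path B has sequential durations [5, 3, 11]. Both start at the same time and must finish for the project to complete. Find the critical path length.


Path A total = 5 + 12 + 10 = 27
Path B total = 5 + 3 + 11 = 19
Critical path = longest path = max(27, 19) = 27

27


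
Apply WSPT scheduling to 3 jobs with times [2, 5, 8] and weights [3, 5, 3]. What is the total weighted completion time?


Compute p/w ratios and sort ascending (WSPT): [(2, 3), (5, 5), (8, 3)]
Compute weighted completion times:
  Job (p=2,w=3): C=2, w*C=3*2=6
  Job (p=5,w=5): C=7, w*C=5*7=35
  Job (p=8,w=3): C=15, w*C=3*15=45
Total weighted completion time = 86

86


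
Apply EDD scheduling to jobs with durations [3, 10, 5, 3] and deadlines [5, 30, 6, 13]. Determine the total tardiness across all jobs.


Sort by due date (EDD order): [(3, 5), (5, 6), (3, 13), (10, 30)]
Compute completion times and tardiness:
  Job 1: p=3, d=5, C=3, tardiness=max(0,3-5)=0
  Job 2: p=5, d=6, C=8, tardiness=max(0,8-6)=2
  Job 3: p=3, d=13, C=11, tardiness=max(0,11-13)=0
  Job 4: p=10, d=30, C=21, tardiness=max(0,21-30)=0
Total tardiness = 2

2


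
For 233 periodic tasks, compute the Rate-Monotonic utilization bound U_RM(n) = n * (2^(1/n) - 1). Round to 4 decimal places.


Compute 2^(1/233) = 1.0029793100
Subtract 1: 1.0029793100 - 1 = 0.0029793100
Multiply by n: 233 * 0.0029793100 = 0.6941792300
Round to 4 dp: 0.6942

0.6942


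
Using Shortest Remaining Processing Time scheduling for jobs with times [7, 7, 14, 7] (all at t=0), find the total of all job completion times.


Since all jobs arrive at t=0, SRPT equals SPT ordering.
SPT order: [7, 7, 7, 14]
Completion times:
  Job 1: p=7, C=7
  Job 2: p=7, C=14
  Job 3: p=7, C=21
  Job 4: p=14, C=35
Total completion time = 7 + 14 + 21 + 35 = 77

77


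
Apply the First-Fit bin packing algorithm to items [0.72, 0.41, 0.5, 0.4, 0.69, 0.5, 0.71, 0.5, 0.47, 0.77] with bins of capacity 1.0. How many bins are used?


Place items sequentially using First-Fit:
  Item 0.72 -> new Bin 1
  Item 0.41 -> new Bin 2
  Item 0.5 -> Bin 2 (now 0.91)
  Item 0.4 -> new Bin 3
  Item 0.69 -> new Bin 4
  Item 0.5 -> Bin 3 (now 0.9)
  Item 0.71 -> new Bin 5
  Item 0.5 -> new Bin 6
  Item 0.47 -> Bin 6 (now 0.97)
  Item 0.77 -> new Bin 7
Total bins used = 7

7


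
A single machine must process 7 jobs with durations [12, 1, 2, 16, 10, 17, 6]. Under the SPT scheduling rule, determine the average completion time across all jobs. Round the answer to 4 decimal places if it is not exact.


Sort jobs by processing time (SPT order): [1, 2, 6, 10, 12, 16, 17]
Compute completion times sequentially:
  Job 1: processing = 1, completes at 1
  Job 2: processing = 2, completes at 3
  Job 3: processing = 6, completes at 9
  Job 4: processing = 10, completes at 19
  Job 5: processing = 12, completes at 31
  Job 6: processing = 16, completes at 47
  Job 7: processing = 17, completes at 64
Sum of completion times = 174
Average completion time = 174/7 = 24.8571

24.8571


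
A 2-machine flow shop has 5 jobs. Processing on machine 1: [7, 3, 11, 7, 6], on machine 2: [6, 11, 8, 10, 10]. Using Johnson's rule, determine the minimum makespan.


Apply Johnson's rule:
  Group 1 (a <= b): [(2, 3, 11), (5, 6, 10), (4, 7, 10)]
  Group 2 (a > b): [(3, 11, 8), (1, 7, 6)]
Optimal job order: [2, 5, 4, 3, 1]
Schedule:
  Job 2: M1 done at 3, M2 done at 14
  Job 5: M1 done at 9, M2 done at 24
  Job 4: M1 done at 16, M2 done at 34
  Job 3: M1 done at 27, M2 done at 42
  Job 1: M1 done at 34, M2 done at 48
Makespan = 48

48


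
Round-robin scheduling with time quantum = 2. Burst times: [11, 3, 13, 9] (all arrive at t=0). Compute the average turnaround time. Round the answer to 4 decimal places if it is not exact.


Time quantum = 2
Execution trace:
  J1 runs 2 units, time = 2
  J2 runs 2 units, time = 4
  J3 runs 2 units, time = 6
  J4 runs 2 units, time = 8
  J1 runs 2 units, time = 10
  J2 runs 1 units, time = 11
  J3 runs 2 units, time = 13
  J4 runs 2 units, time = 15
  J1 runs 2 units, time = 17
  J3 runs 2 units, time = 19
  J4 runs 2 units, time = 21
  J1 runs 2 units, time = 23
  J3 runs 2 units, time = 25
  J4 runs 2 units, time = 27
  J1 runs 2 units, time = 29
  J3 runs 2 units, time = 31
  J4 runs 1 units, time = 32
  J1 runs 1 units, time = 33
  J3 runs 2 units, time = 35
  J3 runs 1 units, time = 36
Finish times: [33, 11, 36, 32]
Average turnaround = 112/4 = 28.0

28.0
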